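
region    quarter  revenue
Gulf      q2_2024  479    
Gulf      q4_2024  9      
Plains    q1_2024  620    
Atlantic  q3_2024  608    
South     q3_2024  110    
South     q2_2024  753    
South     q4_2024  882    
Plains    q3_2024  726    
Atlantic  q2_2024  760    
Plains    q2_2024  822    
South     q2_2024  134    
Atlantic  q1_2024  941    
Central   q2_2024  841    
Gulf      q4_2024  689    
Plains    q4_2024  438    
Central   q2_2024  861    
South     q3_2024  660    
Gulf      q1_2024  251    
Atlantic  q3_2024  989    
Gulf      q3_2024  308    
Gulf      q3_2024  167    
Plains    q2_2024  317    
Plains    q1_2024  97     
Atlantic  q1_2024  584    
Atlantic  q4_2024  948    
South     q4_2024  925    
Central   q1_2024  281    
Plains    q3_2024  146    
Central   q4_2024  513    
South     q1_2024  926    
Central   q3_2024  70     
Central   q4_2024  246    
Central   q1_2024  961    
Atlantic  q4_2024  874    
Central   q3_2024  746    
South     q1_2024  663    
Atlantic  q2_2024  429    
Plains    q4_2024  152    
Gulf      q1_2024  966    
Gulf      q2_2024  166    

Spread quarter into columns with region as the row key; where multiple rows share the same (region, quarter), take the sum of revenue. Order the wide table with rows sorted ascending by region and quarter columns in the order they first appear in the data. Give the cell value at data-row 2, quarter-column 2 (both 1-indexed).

With rows sorted ascending by region, row 2 is region=Central. quarter columns in first-appearance order: q2_2024, q4_2024, q1_2024, q3_2024; column 2 is q4_2024.
Long rows with region=Central, quarter=q4_2024: 513 + 246 = 759.

759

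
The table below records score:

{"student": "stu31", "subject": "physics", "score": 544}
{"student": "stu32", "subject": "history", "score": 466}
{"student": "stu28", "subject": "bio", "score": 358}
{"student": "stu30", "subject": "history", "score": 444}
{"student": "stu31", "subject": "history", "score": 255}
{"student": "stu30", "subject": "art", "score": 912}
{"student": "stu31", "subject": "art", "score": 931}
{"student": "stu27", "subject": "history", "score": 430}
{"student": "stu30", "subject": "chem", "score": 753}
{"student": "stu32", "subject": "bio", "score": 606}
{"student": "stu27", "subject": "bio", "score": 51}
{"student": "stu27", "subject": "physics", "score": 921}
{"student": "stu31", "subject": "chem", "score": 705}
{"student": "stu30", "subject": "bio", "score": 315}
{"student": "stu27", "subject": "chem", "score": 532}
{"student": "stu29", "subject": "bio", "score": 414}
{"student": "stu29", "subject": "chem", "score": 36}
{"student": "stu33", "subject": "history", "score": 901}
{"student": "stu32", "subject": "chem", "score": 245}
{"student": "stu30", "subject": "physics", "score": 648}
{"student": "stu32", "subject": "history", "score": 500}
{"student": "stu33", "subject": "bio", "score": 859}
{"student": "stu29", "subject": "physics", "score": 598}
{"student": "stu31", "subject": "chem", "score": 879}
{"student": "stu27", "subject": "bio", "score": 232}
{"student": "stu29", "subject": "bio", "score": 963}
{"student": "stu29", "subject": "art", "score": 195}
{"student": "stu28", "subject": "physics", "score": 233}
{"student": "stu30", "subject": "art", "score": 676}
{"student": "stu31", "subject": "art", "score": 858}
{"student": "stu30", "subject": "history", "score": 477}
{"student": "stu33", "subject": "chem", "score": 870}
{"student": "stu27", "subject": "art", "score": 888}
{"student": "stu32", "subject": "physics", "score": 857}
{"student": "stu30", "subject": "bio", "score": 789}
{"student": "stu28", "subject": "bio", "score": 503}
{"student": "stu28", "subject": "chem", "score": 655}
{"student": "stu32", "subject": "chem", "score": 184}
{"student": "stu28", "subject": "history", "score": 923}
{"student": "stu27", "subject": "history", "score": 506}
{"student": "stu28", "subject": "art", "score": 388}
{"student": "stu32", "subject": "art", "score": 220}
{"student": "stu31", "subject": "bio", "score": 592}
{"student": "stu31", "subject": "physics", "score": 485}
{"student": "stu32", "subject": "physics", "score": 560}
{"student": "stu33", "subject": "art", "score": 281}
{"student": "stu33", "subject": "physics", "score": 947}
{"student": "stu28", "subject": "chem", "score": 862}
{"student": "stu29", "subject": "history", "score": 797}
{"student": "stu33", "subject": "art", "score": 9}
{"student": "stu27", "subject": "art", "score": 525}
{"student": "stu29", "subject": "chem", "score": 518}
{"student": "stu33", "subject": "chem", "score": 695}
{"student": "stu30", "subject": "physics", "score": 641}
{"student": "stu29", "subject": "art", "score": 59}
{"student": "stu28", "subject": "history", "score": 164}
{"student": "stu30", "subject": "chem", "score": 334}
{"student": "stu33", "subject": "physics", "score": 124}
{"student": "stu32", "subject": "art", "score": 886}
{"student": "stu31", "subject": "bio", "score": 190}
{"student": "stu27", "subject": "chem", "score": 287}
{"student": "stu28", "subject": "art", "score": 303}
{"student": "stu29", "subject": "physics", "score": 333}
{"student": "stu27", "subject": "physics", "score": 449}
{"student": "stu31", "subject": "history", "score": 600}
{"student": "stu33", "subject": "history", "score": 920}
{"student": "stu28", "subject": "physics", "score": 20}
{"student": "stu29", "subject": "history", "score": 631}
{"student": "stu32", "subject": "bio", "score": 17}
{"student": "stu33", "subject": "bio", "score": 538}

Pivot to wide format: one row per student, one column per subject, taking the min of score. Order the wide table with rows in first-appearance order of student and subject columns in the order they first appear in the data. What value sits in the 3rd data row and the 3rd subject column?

358

With rows in first-appearance order of student, row 3 is student=stu28. subject columns in first-appearance order: physics, history, bio, art, chem; column 3 is bio.
Long rows with student=stu28, subject=bio: min(358, 503) = 358.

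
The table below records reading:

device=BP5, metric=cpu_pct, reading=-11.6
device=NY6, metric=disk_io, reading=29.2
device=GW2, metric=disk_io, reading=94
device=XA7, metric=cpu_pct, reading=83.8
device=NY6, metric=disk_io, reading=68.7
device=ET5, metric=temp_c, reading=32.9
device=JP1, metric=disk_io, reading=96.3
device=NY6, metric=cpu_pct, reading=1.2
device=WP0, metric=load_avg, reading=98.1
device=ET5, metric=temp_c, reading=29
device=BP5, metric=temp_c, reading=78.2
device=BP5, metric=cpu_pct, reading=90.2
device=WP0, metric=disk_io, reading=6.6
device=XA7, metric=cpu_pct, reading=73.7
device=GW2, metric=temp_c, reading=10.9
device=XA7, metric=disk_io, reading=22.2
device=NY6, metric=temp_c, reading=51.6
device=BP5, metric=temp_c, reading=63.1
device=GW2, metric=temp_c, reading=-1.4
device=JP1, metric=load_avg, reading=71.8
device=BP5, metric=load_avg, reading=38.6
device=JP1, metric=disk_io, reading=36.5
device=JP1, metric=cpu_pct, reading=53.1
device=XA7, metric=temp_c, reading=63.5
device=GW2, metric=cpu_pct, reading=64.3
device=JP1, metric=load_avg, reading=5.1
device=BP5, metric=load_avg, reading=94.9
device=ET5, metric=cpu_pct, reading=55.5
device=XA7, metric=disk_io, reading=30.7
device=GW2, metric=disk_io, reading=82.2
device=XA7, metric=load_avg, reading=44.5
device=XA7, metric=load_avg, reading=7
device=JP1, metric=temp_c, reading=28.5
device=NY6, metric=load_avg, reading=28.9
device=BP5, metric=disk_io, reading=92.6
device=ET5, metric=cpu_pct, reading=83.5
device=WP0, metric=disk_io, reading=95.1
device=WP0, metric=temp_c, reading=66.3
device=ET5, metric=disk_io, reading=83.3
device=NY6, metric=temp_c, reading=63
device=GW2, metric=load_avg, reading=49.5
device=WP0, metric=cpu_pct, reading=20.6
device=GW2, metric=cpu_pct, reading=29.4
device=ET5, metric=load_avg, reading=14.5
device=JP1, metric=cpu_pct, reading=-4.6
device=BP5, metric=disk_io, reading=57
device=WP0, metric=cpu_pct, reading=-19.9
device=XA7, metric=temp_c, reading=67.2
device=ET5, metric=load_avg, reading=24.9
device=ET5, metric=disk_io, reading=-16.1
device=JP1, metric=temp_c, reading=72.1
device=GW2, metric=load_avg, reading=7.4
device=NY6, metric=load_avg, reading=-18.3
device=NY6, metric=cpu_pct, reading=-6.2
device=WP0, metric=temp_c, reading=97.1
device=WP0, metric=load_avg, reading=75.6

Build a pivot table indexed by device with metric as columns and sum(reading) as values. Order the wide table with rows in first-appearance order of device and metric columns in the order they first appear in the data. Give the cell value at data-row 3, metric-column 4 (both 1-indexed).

56.9

With rows in first-appearance order of device, row 3 is device=GW2. metric columns in first-appearance order: cpu_pct, disk_io, temp_c, load_avg; column 4 is load_avg.
Long rows with device=GW2, metric=load_avg: 49.5 + 7.4 = 56.9.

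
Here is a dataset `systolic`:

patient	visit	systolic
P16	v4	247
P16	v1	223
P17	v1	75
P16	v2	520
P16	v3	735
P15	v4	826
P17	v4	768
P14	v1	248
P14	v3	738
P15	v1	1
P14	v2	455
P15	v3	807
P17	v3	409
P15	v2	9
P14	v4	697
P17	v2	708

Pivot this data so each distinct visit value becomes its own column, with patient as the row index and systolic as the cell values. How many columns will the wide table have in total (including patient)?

5

1 column for patient plus 4 distinct visit values → 5 columns.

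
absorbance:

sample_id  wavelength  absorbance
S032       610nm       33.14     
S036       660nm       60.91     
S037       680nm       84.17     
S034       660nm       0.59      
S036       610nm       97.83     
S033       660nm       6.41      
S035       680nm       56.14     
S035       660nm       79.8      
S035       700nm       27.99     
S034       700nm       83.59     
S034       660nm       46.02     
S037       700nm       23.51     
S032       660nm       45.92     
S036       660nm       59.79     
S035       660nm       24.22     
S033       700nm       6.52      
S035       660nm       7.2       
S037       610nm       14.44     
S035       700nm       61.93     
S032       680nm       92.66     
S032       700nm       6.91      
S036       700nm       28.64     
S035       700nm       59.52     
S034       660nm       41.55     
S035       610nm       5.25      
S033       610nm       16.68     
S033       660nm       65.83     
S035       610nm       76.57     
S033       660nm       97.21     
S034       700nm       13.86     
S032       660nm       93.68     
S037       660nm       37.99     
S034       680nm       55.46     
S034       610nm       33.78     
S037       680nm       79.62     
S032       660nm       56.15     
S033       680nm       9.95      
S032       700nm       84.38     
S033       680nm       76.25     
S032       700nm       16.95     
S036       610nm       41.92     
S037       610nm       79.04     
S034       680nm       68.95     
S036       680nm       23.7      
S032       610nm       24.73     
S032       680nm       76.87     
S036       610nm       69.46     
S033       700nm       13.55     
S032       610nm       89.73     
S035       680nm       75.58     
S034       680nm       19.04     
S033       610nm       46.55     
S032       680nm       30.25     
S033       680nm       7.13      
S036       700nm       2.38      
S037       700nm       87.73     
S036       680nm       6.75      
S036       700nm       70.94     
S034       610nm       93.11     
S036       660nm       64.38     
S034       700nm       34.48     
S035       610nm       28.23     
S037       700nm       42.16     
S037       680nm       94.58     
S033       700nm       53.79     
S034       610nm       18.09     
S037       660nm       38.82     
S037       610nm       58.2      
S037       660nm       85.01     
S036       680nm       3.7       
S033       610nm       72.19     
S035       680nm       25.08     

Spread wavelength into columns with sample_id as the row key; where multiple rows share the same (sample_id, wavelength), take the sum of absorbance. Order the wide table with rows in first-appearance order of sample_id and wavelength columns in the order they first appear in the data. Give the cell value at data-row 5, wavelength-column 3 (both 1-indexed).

93.33

With rows in first-appearance order of sample_id, row 5 is sample_id=S033. wavelength columns in first-appearance order: 610nm, 660nm, 680nm, 700nm; column 3 is 680nm.
Long rows with sample_id=S033, wavelength=680nm: 9.95 + 76.25 + 7.13 = 93.33.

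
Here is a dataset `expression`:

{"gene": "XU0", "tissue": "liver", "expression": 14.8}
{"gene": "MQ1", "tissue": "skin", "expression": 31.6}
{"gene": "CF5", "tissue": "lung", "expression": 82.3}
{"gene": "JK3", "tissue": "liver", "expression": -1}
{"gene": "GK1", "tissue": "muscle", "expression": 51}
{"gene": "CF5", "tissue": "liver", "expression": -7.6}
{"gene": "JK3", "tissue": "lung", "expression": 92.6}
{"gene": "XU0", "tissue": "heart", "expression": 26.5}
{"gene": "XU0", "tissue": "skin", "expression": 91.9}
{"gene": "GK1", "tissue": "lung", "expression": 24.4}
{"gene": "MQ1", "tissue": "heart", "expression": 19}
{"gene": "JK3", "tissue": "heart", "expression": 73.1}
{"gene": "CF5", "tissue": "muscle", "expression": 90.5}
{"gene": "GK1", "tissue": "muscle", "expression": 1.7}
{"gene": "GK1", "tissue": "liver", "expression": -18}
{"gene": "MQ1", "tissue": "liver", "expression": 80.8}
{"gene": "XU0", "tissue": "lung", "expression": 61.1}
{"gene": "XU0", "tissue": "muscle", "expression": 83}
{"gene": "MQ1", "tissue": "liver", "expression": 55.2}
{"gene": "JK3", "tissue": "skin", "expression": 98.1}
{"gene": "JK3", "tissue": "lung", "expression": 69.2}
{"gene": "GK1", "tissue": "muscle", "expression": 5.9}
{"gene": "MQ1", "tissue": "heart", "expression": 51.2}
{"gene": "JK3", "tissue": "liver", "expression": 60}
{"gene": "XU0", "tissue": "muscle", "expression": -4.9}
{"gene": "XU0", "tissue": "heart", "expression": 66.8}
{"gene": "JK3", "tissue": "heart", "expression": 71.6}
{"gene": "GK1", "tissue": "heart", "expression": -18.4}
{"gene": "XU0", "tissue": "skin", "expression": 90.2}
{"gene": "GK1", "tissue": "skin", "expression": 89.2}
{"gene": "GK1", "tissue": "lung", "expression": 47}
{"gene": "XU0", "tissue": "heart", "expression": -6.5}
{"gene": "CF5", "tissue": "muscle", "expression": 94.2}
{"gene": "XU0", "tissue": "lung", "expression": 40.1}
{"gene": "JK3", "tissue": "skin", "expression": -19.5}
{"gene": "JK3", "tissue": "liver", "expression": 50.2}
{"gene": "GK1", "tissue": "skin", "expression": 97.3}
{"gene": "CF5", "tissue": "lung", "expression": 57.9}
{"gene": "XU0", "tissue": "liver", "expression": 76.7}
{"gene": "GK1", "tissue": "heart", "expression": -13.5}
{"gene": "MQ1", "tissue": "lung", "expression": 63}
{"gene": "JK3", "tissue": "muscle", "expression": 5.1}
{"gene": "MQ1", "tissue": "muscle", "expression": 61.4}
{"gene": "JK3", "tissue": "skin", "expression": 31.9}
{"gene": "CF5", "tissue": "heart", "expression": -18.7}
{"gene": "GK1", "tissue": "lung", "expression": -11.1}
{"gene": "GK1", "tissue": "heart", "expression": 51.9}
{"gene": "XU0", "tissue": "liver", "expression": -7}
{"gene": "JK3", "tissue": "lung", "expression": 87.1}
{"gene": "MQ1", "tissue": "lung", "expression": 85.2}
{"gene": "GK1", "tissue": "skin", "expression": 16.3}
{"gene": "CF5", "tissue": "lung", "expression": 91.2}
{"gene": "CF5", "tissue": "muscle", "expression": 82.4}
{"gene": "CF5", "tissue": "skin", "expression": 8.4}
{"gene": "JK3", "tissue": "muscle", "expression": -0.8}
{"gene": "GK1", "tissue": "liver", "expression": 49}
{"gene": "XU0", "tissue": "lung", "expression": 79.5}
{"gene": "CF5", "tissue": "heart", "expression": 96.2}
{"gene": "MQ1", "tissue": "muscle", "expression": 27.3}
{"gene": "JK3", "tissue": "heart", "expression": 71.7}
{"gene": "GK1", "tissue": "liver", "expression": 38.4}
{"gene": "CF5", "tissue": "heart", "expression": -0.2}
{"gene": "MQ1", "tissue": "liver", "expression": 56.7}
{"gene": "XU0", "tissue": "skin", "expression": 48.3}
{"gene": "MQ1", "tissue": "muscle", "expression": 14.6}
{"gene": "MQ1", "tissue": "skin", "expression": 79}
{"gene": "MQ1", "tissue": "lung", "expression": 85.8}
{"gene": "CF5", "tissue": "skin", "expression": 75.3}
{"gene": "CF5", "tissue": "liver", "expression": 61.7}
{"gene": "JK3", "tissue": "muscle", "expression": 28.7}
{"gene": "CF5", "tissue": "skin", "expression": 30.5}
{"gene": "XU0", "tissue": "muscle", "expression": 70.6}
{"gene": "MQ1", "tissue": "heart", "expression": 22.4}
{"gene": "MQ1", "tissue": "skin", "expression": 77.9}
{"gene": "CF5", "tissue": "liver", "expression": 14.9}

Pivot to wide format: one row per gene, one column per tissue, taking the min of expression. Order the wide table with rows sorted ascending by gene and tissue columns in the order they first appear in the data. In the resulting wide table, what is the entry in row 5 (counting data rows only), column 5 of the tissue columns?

-6.5

With rows sorted ascending by gene, row 5 is gene=XU0. tissue columns in first-appearance order: liver, skin, lung, muscle, heart; column 5 is heart.
Long rows with gene=XU0, tissue=heart: min(26.5, 66.8, -6.5) = -6.5.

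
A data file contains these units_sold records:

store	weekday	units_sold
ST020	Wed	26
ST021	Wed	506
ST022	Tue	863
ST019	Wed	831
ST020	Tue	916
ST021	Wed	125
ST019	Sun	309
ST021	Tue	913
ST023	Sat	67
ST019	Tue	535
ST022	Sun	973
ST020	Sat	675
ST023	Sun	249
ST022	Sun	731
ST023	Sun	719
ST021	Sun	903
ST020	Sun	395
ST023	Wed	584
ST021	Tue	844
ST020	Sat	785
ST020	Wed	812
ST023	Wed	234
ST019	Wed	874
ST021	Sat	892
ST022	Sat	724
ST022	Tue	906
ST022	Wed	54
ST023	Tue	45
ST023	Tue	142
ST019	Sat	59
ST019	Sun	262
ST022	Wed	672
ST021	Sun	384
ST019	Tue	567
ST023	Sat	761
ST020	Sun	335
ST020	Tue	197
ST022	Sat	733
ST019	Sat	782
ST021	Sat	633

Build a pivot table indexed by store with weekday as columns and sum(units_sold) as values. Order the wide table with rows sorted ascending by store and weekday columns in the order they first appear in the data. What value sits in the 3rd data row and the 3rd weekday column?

1287

With rows sorted ascending by store, row 3 is store=ST021. weekday columns in first-appearance order: Wed, Tue, Sun, Sat; column 3 is Sun.
Long rows with store=ST021, weekday=Sun: 903 + 384 = 1287.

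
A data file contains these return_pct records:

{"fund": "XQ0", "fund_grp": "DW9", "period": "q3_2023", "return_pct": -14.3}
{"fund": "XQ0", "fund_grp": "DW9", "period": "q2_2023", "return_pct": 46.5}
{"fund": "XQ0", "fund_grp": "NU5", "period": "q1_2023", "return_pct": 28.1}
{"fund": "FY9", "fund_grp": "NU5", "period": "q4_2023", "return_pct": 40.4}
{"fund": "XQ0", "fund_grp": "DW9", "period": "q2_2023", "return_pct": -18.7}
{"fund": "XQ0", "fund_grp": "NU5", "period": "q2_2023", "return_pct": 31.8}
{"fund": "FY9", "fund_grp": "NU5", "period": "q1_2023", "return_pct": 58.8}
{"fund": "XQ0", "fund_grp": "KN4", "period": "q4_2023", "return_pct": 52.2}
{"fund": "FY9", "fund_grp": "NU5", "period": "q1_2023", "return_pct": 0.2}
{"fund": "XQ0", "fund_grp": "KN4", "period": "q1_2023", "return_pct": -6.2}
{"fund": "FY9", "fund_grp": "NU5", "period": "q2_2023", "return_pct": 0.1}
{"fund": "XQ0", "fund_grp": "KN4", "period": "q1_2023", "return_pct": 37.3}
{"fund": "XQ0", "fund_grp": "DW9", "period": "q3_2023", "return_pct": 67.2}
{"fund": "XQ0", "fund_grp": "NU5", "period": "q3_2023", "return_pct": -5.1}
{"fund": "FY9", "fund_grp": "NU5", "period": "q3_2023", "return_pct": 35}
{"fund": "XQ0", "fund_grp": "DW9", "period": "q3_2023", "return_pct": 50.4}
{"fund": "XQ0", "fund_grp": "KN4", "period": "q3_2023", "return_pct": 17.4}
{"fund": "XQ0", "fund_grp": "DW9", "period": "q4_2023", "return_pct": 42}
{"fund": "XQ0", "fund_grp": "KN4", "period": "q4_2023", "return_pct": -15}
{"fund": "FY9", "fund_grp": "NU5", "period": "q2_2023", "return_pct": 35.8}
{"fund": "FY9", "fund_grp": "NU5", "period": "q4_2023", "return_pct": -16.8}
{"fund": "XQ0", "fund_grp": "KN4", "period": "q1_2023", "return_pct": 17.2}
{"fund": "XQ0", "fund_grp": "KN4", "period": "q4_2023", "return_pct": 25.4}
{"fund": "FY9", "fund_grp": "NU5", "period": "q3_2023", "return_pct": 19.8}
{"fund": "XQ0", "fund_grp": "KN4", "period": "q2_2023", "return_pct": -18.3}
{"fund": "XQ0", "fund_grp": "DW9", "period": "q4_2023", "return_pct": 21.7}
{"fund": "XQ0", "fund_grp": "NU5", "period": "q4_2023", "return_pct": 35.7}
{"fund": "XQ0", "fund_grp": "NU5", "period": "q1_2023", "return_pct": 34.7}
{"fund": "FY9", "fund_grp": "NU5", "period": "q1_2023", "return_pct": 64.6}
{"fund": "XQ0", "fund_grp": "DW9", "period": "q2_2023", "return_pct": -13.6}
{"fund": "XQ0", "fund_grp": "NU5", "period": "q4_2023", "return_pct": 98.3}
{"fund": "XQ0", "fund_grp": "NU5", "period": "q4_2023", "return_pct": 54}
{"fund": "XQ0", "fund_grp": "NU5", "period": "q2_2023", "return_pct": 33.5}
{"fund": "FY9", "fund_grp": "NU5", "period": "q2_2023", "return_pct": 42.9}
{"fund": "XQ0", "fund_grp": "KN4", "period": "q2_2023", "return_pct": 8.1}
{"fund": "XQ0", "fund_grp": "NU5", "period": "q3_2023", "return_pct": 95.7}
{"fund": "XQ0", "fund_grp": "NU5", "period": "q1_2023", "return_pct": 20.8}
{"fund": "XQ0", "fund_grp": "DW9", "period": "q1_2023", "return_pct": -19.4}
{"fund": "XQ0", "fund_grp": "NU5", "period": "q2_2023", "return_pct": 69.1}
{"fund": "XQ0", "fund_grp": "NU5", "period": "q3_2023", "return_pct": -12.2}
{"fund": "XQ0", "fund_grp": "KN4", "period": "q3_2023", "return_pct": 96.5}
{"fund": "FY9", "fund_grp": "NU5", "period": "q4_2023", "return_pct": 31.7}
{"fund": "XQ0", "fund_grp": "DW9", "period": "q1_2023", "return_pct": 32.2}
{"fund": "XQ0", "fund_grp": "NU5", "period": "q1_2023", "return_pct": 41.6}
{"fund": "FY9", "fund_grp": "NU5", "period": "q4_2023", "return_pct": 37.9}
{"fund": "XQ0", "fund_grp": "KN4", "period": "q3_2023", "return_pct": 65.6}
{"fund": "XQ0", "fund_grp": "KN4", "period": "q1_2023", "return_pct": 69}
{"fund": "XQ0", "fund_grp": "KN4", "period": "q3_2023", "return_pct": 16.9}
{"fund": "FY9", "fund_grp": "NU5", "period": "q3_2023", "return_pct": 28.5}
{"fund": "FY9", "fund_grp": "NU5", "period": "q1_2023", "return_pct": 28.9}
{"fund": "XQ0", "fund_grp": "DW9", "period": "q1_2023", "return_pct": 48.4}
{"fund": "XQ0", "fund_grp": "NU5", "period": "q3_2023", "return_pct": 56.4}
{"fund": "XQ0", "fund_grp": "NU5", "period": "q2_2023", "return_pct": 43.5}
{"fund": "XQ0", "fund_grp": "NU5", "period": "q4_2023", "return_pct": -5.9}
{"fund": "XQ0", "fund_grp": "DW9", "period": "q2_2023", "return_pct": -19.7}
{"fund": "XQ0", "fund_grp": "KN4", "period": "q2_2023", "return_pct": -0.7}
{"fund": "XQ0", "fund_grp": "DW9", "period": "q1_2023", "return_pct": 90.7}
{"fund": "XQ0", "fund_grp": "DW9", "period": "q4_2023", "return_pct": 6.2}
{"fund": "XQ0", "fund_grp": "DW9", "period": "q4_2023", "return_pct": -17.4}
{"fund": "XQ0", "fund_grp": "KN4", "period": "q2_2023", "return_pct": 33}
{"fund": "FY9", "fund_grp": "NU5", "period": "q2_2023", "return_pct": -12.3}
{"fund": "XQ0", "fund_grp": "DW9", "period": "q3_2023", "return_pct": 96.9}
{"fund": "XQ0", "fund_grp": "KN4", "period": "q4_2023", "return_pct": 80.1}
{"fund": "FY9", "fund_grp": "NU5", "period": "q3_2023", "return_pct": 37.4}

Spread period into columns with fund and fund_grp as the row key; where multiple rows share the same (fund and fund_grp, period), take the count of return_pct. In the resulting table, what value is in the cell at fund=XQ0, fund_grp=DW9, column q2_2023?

Rows with fund=XQ0, fund_grp=DW9 and period=q2_2023: return_pct values are 46.5, -18.7, -13.6, -19.7.
4 rows match — count = 4.

4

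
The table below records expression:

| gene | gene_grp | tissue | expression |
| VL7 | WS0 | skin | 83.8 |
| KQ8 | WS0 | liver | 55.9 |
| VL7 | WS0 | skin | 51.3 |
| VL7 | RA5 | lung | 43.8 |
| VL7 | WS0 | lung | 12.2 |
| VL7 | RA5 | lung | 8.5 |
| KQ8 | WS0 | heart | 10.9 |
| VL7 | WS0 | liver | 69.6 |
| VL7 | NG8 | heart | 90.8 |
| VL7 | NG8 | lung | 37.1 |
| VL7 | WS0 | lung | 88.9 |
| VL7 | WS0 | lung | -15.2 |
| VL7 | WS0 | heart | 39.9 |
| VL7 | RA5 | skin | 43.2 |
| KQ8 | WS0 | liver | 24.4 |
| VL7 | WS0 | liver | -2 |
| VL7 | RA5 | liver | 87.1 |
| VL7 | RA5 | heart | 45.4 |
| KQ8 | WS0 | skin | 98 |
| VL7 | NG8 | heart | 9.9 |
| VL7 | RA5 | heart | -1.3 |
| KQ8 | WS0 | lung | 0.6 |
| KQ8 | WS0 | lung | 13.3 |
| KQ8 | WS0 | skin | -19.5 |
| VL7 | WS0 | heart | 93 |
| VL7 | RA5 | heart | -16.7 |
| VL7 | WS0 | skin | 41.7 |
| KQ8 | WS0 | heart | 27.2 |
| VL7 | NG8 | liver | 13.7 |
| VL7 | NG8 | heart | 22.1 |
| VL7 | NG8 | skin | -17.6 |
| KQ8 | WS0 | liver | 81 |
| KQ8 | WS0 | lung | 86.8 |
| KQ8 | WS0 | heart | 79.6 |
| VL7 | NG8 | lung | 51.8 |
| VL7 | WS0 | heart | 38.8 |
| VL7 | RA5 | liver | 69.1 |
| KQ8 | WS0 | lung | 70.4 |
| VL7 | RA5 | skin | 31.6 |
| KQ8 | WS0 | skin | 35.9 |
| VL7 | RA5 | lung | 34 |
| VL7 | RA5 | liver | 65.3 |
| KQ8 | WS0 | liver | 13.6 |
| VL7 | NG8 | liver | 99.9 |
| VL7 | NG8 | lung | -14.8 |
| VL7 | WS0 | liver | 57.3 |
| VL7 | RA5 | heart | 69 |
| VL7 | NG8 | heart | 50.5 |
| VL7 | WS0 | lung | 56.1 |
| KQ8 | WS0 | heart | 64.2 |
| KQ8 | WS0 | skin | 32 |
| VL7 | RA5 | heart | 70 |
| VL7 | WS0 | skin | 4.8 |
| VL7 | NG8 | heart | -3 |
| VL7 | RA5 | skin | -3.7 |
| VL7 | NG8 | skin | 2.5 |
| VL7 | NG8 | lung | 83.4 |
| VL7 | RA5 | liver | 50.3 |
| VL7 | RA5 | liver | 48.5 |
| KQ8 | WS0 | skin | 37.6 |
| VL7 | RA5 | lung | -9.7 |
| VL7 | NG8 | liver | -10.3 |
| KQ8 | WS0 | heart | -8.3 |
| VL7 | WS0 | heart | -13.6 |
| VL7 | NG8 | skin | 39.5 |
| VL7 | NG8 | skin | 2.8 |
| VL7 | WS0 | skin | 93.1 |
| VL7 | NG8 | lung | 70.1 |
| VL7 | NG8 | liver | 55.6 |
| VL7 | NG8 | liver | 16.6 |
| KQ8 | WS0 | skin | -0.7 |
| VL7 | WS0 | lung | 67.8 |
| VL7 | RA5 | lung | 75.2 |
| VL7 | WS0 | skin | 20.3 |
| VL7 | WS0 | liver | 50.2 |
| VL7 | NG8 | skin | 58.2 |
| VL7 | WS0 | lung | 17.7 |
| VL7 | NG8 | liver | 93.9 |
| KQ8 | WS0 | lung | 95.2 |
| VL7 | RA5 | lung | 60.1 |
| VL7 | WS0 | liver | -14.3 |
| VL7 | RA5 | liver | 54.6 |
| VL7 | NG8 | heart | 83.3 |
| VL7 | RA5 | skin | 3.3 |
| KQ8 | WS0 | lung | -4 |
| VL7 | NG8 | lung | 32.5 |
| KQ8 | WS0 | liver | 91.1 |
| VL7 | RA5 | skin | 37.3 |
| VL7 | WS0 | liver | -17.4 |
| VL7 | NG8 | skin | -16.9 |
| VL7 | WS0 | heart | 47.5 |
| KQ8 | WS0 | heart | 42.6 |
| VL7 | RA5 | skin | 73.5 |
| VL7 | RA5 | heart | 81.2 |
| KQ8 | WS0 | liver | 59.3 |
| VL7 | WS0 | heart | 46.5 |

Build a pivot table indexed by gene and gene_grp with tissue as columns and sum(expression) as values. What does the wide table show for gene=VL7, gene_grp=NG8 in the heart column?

Rows with gene=VL7, gene_grp=NG8 and tissue=heart: expression values are 90.8, 9.9, 22.1, 50.5, -3, 83.3.
90.8 + 9.9 + 22.1 + 50.5 + -3 + 83.3 = 253.6.

253.6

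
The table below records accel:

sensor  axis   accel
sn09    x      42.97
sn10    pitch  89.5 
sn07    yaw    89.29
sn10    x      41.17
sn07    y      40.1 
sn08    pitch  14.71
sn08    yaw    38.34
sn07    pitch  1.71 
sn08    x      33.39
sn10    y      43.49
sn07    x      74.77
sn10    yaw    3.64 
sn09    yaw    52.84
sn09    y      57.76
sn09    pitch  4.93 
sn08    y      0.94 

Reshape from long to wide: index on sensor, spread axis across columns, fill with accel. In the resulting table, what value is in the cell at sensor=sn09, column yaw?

52.84

Wide layout: rows indexed by sensor, columns are the 4 distinct axis values (x, pitch, yaw, y).
Cell (sensor=sn09, axis=yaw) draws from the long row where sensor=sn09 and axis=yaw, which has accel=52.84.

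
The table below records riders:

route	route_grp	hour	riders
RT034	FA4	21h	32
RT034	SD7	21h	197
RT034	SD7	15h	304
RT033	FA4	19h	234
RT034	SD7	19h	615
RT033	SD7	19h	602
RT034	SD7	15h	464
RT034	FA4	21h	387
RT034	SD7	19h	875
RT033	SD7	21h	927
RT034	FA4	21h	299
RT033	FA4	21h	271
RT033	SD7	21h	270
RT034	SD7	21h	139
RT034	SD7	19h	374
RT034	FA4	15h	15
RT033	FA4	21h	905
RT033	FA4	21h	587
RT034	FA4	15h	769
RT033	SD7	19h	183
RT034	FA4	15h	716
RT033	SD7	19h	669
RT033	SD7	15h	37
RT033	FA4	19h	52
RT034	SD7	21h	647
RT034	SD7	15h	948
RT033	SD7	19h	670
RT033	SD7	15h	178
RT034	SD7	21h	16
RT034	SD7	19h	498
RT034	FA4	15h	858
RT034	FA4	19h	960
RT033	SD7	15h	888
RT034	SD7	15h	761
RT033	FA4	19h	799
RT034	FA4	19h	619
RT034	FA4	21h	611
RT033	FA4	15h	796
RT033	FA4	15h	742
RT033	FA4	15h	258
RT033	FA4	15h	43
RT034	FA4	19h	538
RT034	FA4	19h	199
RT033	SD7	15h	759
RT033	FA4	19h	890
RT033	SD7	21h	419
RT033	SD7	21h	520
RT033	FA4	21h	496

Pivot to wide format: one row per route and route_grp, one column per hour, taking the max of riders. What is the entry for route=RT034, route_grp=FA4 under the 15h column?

Rows with route=RT034, route_grp=FA4 and hour=15h: riders values are 15, 769, 716, 858.
max(15, 769, 716, 858) = 858.

858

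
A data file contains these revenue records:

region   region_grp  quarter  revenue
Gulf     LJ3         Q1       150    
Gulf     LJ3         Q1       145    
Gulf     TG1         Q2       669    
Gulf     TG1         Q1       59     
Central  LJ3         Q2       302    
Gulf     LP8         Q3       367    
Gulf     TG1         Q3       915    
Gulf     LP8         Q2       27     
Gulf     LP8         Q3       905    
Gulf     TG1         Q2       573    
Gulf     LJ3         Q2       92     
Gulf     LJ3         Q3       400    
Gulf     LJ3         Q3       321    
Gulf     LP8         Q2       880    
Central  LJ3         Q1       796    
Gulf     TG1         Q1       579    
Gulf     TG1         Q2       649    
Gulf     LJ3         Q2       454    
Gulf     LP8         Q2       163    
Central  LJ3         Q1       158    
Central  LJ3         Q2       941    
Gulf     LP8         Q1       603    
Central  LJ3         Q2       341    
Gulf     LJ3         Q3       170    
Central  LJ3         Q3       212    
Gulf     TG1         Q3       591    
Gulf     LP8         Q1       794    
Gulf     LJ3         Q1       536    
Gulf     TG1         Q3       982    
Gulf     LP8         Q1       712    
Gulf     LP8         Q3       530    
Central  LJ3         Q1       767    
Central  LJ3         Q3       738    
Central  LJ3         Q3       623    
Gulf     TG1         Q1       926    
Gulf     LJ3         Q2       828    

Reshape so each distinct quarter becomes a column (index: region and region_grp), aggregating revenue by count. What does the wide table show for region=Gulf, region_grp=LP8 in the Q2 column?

3

Rows with region=Gulf, region_grp=LP8 and quarter=Q2: revenue values are 27, 880, 163.
3 rows match — count = 3.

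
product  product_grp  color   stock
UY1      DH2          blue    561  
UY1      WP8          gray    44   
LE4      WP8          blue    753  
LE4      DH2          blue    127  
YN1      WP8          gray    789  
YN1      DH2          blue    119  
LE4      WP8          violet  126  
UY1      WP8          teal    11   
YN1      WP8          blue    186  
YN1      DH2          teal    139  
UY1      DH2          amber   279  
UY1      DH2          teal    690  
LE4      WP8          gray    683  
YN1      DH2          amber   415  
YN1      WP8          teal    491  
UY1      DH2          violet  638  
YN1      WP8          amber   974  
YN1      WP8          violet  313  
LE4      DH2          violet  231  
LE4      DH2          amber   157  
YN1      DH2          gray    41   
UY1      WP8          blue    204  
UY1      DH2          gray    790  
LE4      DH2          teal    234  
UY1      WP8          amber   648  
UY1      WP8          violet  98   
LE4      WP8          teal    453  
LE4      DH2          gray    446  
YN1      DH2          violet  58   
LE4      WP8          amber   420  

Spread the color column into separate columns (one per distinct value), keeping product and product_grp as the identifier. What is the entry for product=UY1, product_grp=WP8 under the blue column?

Wide layout: rows indexed by product and product_grp, columns are the 5 distinct color values (blue, gray, violet, teal, amber).
Cell (product=UY1, product_grp=WP8, color=blue) draws from the long row where product=UY1, product_grp=WP8 and color=blue, which has stock=204.

204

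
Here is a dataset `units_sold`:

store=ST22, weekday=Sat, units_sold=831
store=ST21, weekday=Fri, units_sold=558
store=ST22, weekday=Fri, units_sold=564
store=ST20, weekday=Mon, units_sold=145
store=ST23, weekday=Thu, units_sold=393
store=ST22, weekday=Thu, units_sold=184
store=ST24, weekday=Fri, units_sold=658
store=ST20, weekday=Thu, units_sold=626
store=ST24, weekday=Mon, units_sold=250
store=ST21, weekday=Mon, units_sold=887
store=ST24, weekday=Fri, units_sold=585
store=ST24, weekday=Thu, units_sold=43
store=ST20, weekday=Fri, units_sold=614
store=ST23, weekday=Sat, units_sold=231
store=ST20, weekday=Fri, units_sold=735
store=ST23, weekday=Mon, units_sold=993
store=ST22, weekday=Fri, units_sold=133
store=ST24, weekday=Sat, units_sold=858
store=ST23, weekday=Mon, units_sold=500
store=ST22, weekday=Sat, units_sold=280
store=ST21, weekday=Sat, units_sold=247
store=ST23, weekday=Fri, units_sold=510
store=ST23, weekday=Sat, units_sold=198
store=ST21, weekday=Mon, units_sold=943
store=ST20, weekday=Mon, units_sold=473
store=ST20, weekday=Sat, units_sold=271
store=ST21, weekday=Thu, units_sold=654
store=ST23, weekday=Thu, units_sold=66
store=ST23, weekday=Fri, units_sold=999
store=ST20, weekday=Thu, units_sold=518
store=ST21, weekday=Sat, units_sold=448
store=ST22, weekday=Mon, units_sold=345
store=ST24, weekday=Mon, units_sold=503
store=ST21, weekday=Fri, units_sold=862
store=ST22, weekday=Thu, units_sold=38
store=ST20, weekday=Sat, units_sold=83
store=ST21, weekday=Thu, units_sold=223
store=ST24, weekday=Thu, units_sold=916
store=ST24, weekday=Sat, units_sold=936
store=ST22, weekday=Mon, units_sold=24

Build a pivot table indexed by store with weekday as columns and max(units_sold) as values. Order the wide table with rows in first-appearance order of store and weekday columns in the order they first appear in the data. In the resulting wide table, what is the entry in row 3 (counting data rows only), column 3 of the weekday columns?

With rows in first-appearance order of store, row 3 is store=ST20. weekday columns in first-appearance order: Sat, Fri, Mon, Thu; column 3 is Mon.
Long rows with store=ST20, weekday=Mon: max(145, 473) = 473.

473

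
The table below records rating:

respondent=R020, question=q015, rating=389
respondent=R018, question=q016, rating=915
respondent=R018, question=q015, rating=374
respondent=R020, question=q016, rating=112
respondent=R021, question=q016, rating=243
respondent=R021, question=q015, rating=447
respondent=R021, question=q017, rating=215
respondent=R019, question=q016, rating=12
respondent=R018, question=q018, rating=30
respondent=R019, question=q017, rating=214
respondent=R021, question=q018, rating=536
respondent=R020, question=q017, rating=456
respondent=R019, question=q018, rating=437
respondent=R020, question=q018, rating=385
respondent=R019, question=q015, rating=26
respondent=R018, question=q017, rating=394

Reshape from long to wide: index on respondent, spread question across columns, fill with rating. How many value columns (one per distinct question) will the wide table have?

4 distinct question values: q015, q016, q017, q018.

4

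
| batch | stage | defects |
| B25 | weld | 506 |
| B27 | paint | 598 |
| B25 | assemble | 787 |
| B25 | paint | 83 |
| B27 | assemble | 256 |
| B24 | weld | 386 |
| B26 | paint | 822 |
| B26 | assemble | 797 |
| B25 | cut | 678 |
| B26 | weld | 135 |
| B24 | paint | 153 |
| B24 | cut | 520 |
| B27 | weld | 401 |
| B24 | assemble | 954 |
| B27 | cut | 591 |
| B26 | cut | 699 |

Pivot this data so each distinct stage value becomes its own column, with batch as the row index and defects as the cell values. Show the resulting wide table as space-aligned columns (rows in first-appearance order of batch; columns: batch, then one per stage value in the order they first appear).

batch  weld  paint  assemble  cut
B25    506   83     787       678
B27    401   598    256       591
B24    386   153    954       520
B26    135   822    797       699

Columns: batch plus the 4 distinct stage values (weld, paint, assemble, cut).
For example, row B25 column weld takes defects=506 from the long row (B25, weld).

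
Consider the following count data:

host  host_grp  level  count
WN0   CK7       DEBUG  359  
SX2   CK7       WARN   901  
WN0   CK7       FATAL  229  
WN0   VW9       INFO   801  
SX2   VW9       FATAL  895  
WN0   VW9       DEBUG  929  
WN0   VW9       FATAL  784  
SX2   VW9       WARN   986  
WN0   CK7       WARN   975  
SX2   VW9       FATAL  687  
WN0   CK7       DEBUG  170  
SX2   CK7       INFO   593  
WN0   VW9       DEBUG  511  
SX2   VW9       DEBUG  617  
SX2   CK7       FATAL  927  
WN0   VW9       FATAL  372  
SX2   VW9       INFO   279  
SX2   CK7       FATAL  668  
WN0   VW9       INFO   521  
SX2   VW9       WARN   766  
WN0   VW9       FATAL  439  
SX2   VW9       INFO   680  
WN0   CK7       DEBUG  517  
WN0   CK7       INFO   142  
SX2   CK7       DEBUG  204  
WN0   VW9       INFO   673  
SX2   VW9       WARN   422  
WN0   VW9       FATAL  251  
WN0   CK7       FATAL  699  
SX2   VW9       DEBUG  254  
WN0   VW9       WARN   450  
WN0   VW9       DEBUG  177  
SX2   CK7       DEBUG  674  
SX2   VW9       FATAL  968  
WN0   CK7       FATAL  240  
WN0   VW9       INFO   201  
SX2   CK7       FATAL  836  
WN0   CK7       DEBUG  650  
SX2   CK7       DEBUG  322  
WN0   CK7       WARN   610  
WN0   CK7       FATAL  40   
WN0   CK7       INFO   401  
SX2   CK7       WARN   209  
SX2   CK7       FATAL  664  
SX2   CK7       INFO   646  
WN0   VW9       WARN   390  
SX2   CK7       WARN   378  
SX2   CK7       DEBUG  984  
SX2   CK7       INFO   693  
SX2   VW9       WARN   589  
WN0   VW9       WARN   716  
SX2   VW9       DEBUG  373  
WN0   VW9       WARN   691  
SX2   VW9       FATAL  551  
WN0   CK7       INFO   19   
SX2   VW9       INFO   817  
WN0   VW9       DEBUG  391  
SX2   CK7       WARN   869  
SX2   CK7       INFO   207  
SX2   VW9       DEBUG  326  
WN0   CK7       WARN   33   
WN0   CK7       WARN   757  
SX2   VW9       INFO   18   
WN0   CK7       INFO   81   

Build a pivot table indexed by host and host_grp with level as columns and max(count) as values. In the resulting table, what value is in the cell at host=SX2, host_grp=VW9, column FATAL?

968

Rows with host=SX2, host_grp=VW9 and level=FATAL: count values are 895, 687, 968, 551.
max(895, 687, 968, 551) = 968.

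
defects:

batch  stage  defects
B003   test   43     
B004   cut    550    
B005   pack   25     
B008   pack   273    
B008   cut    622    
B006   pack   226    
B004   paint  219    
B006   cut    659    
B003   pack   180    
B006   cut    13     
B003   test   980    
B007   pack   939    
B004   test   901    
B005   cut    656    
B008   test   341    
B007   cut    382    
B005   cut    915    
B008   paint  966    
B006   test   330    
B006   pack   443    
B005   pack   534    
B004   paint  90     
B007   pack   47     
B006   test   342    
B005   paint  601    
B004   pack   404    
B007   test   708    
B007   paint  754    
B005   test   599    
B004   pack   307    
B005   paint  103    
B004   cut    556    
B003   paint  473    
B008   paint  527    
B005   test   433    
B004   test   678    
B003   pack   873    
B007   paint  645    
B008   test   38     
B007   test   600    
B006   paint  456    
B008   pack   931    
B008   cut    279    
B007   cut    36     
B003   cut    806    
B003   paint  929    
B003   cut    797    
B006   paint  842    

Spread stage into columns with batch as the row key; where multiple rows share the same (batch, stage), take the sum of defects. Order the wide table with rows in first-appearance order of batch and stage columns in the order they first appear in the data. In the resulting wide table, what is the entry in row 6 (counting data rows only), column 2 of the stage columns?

418

With rows in first-appearance order of batch, row 6 is batch=B007. stage columns in first-appearance order: test, cut, pack, paint; column 2 is cut.
Long rows with batch=B007, stage=cut: 382 + 36 = 418.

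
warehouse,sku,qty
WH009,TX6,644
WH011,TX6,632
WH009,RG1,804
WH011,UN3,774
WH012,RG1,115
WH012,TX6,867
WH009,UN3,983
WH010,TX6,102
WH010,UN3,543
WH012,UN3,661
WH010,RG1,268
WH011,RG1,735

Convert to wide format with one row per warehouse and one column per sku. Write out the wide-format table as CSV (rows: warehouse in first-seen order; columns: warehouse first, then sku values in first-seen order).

warehouse,TX6,RG1,UN3
WH009,644,804,983
WH011,632,735,774
WH012,867,115,661
WH010,102,268,543

Columns: warehouse plus the 3 distinct sku values (TX6, RG1, UN3).
For example, row WH009 column TX6 takes qty=644 from the long row (WH009, TX6).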